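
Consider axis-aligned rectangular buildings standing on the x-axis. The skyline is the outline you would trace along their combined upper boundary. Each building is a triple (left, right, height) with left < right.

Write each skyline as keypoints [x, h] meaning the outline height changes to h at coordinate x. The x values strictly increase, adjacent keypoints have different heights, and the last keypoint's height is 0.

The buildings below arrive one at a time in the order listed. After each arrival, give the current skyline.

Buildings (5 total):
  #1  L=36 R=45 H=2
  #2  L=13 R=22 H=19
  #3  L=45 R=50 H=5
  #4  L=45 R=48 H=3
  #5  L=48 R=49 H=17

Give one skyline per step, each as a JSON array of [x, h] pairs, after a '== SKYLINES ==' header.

== SKYLINES ==
[[36,2],[45,0]]
[[13,19],[22,0],[36,2],[45,0]]
[[13,19],[22,0],[36,2],[45,5],[50,0]]
[[13,19],[22,0],[36,2],[45,5],[50,0]]
[[13,19],[22,0],[36,2],[45,5],[48,17],[49,5],[50,0]]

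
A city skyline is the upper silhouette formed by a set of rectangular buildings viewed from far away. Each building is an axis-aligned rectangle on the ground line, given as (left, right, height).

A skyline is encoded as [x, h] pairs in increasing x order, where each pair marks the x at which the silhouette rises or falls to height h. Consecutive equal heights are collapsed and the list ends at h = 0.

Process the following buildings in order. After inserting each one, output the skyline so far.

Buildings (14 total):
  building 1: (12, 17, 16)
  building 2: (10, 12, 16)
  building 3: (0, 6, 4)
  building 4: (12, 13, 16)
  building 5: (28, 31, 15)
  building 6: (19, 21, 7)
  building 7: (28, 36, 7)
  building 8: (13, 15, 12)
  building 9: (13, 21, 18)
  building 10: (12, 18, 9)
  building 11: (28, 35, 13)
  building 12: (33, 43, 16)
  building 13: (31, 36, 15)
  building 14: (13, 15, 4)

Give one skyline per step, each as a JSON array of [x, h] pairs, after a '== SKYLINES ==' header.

== SKYLINES ==
[[12,16],[17,0]]
[[10,16],[17,0]]
[[0,4],[6,0],[10,16],[17,0]]
[[0,4],[6,0],[10,16],[17,0]]
[[0,4],[6,0],[10,16],[17,0],[28,15],[31,0]]
[[0,4],[6,0],[10,16],[17,0],[19,7],[21,0],[28,15],[31,0]]
[[0,4],[6,0],[10,16],[17,0],[19,7],[21,0],[28,15],[31,7],[36,0]]
[[0,4],[6,0],[10,16],[17,0],[19,7],[21,0],[28,15],[31,7],[36,0]]
[[0,4],[6,0],[10,16],[13,18],[21,0],[28,15],[31,7],[36,0]]
[[0,4],[6,0],[10,16],[13,18],[21,0],[28,15],[31,7],[36,0]]
[[0,4],[6,0],[10,16],[13,18],[21,0],[28,15],[31,13],[35,7],[36,0]]
[[0,4],[6,0],[10,16],[13,18],[21,0],[28,15],[31,13],[33,16],[43,0]]
[[0,4],[6,0],[10,16],[13,18],[21,0],[28,15],[33,16],[43,0]]
[[0,4],[6,0],[10,16],[13,18],[21,0],[28,15],[33,16],[43,0]]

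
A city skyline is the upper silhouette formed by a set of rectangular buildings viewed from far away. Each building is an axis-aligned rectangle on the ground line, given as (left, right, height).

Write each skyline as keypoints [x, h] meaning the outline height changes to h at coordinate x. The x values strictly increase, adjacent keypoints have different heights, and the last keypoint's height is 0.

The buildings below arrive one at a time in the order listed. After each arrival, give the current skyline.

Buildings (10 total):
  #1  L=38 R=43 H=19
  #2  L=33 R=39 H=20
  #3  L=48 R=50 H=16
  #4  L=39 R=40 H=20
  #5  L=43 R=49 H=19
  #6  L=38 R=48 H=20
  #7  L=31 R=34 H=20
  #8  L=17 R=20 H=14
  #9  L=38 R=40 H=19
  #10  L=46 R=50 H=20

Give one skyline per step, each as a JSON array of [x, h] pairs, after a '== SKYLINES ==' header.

== SKYLINES ==
[[38,19],[43,0]]
[[33,20],[39,19],[43,0]]
[[33,20],[39,19],[43,0],[48,16],[50,0]]
[[33,20],[40,19],[43,0],[48,16],[50,0]]
[[33,20],[40,19],[49,16],[50,0]]
[[33,20],[48,19],[49,16],[50,0]]
[[31,20],[48,19],[49,16],[50,0]]
[[17,14],[20,0],[31,20],[48,19],[49,16],[50,0]]
[[17,14],[20,0],[31,20],[48,19],[49,16],[50,0]]
[[17,14],[20,0],[31,20],[50,0]]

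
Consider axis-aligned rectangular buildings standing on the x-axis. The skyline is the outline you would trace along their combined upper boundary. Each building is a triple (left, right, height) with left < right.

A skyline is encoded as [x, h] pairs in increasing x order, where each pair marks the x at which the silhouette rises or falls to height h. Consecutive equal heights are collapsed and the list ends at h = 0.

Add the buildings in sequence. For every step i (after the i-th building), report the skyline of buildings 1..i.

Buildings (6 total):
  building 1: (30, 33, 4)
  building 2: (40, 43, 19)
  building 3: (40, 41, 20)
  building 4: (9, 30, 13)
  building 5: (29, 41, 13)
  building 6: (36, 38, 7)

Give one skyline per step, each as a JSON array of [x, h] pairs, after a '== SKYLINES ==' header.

== SKYLINES ==
[[30,4],[33,0]]
[[30,4],[33,0],[40,19],[43,0]]
[[30,4],[33,0],[40,20],[41,19],[43,0]]
[[9,13],[30,4],[33,0],[40,20],[41,19],[43,0]]
[[9,13],[40,20],[41,19],[43,0]]
[[9,13],[40,20],[41,19],[43,0]]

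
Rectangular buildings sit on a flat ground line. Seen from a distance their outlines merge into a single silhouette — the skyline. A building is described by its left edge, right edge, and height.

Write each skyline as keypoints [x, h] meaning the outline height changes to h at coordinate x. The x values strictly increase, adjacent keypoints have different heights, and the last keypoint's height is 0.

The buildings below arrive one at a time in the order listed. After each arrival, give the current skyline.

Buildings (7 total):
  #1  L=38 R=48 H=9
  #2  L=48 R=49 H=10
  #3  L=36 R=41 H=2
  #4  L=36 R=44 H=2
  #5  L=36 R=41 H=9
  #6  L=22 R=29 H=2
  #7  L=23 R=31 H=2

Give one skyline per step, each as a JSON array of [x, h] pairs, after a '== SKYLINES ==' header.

== SKYLINES ==
[[38,9],[48,0]]
[[38,9],[48,10],[49,0]]
[[36,2],[38,9],[48,10],[49,0]]
[[36,2],[38,9],[48,10],[49,0]]
[[36,9],[48,10],[49,0]]
[[22,2],[29,0],[36,9],[48,10],[49,0]]
[[22,2],[31,0],[36,9],[48,10],[49,0]]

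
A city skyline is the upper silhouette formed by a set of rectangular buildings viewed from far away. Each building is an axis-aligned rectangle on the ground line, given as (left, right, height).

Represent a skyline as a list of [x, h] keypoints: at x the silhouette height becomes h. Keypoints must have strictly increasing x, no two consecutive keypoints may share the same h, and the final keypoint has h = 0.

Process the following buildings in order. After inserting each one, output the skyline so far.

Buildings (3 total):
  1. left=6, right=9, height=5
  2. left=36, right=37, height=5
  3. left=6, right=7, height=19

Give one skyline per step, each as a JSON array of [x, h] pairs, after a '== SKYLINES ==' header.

== SKYLINES ==
[[6,5],[9,0]]
[[6,5],[9,0],[36,5],[37,0]]
[[6,19],[7,5],[9,0],[36,5],[37,0]]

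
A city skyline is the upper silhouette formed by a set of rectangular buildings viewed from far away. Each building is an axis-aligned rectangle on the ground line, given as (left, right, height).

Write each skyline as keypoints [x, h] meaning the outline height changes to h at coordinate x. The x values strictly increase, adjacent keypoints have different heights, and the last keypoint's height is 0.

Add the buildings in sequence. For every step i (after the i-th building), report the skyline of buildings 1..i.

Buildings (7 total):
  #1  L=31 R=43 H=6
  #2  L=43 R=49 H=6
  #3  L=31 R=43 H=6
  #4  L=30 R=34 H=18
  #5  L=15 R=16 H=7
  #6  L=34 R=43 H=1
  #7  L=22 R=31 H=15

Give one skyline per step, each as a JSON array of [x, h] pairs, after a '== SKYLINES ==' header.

== SKYLINES ==
[[31,6],[43,0]]
[[31,6],[49,0]]
[[31,6],[49,0]]
[[30,18],[34,6],[49,0]]
[[15,7],[16,0],[30,18],[34,6],[49,0]]
[[15,7],[16,0],[30,18],[34,6],[49,0]]
[[15,7],[16,0],[22,15],[30,18],[34,6],[49,0]]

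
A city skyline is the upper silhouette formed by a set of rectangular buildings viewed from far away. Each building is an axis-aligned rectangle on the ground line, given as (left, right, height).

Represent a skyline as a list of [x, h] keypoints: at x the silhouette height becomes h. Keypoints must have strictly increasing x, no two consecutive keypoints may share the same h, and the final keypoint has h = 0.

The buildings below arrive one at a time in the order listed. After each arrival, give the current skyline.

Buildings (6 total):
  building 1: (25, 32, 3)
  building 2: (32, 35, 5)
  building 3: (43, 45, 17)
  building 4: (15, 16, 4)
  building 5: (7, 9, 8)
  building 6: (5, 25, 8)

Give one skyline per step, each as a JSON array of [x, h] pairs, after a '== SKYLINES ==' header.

== SKYLINES ==
[[25,3],[32,0]]
[[25,3],[32,5],[35,0]]
[[25,3],[32,5],[35,0],[43,17],[45,0]]
[[15,4],[16,0],[25,3],[32,5],[35,0],[43,17],[45,0]]
[[7,8],[9,0],[15,4],[16,0],[25,3],[32,5],[35,0],[43,17],[45,0]]
[[5,8],[25,3],[32,5],[35,0],[43,17],[45,0]]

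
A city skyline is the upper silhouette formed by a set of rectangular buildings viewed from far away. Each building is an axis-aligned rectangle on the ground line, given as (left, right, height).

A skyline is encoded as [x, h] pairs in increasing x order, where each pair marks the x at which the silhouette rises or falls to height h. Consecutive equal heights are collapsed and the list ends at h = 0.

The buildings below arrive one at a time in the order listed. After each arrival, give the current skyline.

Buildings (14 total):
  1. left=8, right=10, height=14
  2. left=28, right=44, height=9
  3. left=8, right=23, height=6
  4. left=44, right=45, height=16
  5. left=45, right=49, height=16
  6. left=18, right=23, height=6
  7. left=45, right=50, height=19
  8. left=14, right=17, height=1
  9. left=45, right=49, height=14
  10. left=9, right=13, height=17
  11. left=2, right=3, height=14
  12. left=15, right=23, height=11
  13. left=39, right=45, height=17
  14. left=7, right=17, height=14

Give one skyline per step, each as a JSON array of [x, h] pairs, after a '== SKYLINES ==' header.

== SKYLINES ==
[[8,14],[10,0]]
[[8,14],[10,0],[28,9],[44,0]]
[[8,14],[10,6],[23,0],[28,9],[44,0]]
[[8,14],[10,6],[23,0],[28,9],[44,16],[45,0]]
[[8,14],[10,6],[23,0],[28,9],[44,16],[49,0]]
[[8,14],[10,6],[23,0],[28,9],[44,16],[49,0]]
[[8,14],[10,6],[23,0],[28,9],[44,16],[45,19],[50,0]]
[[8,14],[10,6],[23,0],[28,9],[44,16],[45,19],[50,0]]
[[8,14],[10,6],[23,0],[28,9],[44,16],[45,19],[50,0]]
[[8,14],[9,17],[13,6],[23,0],[28,9],[44,16],[45,19],[50,0]]
[[2,14],[3,0],[8,14],[9,17],[13,6],[23,0],[28,9],[44,16],[45,19],[50,0]]
[[2,14],[3,0],[8,14],[9,17],[13,6],[15,11],[23,0],[28,9],[44,16],[45,19],[50,0]]
[[2,14],[3,0],[8,14],[9,17],[13,6],[15,11],[23,0],[28,9],[39,17],[45,19],[50,0]]
[[2,14],[3,0],[7,14],[9,17],[13,14],[17,11],[23,0],[28,9],[39,17],[45,19],[50,0]]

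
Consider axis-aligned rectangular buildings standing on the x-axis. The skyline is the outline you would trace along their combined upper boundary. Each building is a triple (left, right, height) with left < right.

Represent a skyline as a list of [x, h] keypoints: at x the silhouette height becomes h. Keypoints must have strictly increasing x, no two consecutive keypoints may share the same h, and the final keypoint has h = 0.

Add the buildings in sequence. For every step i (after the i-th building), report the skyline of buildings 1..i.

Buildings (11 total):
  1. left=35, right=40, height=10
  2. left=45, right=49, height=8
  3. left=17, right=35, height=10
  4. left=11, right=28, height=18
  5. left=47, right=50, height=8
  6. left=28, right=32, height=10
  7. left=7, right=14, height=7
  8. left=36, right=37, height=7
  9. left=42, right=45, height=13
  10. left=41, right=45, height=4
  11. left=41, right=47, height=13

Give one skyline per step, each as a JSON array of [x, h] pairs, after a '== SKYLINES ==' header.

== SKYLINES ==
[[35,10],[40,0]]
[[35,10],[40,0],[45,8],[49,0]]
[[17,10],[40,0],[45,8],[49,0]]
[[11,18],[28,10],[40,0],[45,8],[49,0]]
[[11,18],[28,10],[40,0],[45,8],[50,0]]
[[11,18],[28,10],[40,0],[45,8],[50,0]]
[[7,7],[11,18],[28,10],[40,0],[45,8],[50,0]]
[[7,7],[11,18],[28,10],[40,0],[45,8],[50,0]]
[[7,7],[11,18],[28,10],[40,0],[42,13],[45,8],[50,0]]
[[7,7],[11,18],[28,10],[40,0],[41,4],[42,13],[45,8],[50,0]]
[[7,7],[11,18],[28,10],[40,0],[41,13],[47,8],[50,0]]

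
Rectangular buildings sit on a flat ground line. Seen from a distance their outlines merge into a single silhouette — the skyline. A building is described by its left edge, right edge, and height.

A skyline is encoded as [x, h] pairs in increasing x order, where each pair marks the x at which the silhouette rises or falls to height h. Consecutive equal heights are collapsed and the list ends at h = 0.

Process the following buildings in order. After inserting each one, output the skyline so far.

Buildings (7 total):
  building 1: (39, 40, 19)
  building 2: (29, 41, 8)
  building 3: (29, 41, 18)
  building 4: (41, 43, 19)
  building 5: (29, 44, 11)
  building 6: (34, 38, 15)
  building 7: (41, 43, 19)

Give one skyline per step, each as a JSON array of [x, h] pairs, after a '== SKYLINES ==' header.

== SKYLINES ==
[[39,19],[40,0]]
[[29,8],[39,19],[40,8],[41,0]]
[[29,18],[39,19],[40,18],[41,0]]
[[29,18],[39,19],[40,18],[41,19],[43,0]]
[[29,18],[39,19],[40,18],[41,19],[43,11],[44,0]]
[[29,18],[39,19],[40,18],[41,19],[43,11],[44,0]]
[[29,18],[39,19],[40,18],[41,19],[43,11],[44,0]]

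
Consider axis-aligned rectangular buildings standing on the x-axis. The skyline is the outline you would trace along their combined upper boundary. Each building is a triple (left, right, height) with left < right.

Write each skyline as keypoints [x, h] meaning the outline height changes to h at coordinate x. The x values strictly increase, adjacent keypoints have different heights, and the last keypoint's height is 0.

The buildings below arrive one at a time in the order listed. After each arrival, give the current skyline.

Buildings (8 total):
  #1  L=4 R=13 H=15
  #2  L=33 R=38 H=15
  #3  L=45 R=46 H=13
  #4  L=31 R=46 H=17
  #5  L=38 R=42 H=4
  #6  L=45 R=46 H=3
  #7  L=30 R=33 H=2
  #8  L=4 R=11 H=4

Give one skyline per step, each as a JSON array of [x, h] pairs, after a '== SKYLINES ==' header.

== SKYLINES ==
[[4,15],[13,0]]
[[4,15],[13,0],[33,15],[38,0]]
[[4,15],[13,0],[33,15],[38,0],[45,13],[46,0]]
[[4,15],[13,0],[31,17],[46,0]]
[[4,15],[13,0],[31,17],[46,0]]
[[4,15],[13,0],[31,17],[46,0]]
[[4,15],[13,0],[30,2],[31,17],[46,0]]
[[4,15],[13,0],[30,2],[31,17],[46,0]]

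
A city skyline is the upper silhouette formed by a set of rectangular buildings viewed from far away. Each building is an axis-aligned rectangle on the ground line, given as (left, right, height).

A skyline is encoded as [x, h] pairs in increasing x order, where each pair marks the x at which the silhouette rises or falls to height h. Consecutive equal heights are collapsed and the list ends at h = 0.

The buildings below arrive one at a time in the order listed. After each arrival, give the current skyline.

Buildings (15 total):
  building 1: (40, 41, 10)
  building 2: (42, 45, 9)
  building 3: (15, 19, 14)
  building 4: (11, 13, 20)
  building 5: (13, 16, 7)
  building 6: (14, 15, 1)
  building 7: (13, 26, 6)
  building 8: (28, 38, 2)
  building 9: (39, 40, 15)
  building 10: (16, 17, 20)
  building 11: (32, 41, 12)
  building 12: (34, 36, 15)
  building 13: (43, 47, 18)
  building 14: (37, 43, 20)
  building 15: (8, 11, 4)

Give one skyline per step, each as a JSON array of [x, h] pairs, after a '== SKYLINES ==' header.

== SKYLINES ==
[[40,10],[41,0]]
[[40,10],[41,0],[42,9],[45,0]]
[[15,14],[19,0],[40,10],[41,0],[42,9],[45,0]]
[[11,20],[13,0],[15,14],[19,0],[40,10],[41,0],[42,9],[45,0]]
[[11,20],[13,7],[15,14],[19,0],[40,10],[41,0],[42,9],[45,0]]
[[11,20],[13,7],[15,14],[19,0],[40,10],[41,0],[42,9],[45,0]]
[[11,20],[13,7],[15,14],[19,6],[26,0],[40,10],[41,0],[42,9],[45,0]]
[[11,20],[13,7],[15,14],[19,6],[26,0],[28,2],[38,0],[40,10],[41,0],[42,9],[45,0]]
[[11,20],[13,7],[15,14],[19,6],[26,0],[28,2],[38,0],[39,15],[40,10],[41,0],[42,9],[45,0]]
[[11,20],[13,7],[15,14],[16,20],[17,14],[19,6],[26,0],[28,2],[38,0],[39,15],[40,10],[41,0],[42,9],[45,0]]
[[11,20],[13,7],[15,14],[16,20],[17,14],[19,6],[26,0],[28,2],[32,12],[39,15],[40,12],[41,0],[42,9],[45,0]]
[[11,20],[13,7],[15,14],[16,20],[17,14],[19,6],[26,0],[28,2],[32,12],[34,15],[36,12],[39,15],[40,12],[41,0],[42,9],[45,0]]
[[11,20],[13,7],[15,14],[16,20],[17,14],[19,6],[26,0],[28,2],[32,12],[34,15],[36,12],[39,15],[40,12],[41,0],[42,9],[43,18],[47,0]]
[[11,20],[13,7],[15,14],[16,20],[17,14],[19,6],[26,0],[28,2],[32,12],[34,15],[36,12],[37,20],[43,18],[47,0]]
[[8,4],[11,20],[13,7],[15,14],[16,20],[17,14],[19,6],[26,0],[28,2],[32,12],[34,15],[36,12],[37,20],[43,18],[47,0]]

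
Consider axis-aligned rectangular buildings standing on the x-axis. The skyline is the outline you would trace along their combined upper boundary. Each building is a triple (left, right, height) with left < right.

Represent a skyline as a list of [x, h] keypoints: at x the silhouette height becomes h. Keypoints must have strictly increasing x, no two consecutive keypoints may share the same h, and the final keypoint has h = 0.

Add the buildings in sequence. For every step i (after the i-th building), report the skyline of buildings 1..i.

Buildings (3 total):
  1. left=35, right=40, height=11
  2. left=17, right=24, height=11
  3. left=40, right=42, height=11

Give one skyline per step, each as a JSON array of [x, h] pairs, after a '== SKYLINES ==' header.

== SKYLINES ==
[[35,11],[40,0]]
[[17,11],[24,0],[35,11],[40,0]]
[[17,11],[24,0],[35,11],[42,0]]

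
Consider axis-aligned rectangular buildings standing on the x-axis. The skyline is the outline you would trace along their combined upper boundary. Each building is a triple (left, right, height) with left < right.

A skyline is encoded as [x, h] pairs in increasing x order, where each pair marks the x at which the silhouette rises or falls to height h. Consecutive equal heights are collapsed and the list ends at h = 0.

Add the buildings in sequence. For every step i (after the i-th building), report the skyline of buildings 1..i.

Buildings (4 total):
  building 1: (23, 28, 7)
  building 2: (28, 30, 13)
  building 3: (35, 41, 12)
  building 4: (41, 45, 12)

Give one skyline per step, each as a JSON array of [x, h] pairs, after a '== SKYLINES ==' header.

== SKYLINES ==
[[23,7],[28,0]]
[[23,7],[28,13],[30,0]]
[[23,7],[28,13],[30,0],[35,12],[41,0]]
[[23,7],[28,13],[30,0],[35,12],[45,0]]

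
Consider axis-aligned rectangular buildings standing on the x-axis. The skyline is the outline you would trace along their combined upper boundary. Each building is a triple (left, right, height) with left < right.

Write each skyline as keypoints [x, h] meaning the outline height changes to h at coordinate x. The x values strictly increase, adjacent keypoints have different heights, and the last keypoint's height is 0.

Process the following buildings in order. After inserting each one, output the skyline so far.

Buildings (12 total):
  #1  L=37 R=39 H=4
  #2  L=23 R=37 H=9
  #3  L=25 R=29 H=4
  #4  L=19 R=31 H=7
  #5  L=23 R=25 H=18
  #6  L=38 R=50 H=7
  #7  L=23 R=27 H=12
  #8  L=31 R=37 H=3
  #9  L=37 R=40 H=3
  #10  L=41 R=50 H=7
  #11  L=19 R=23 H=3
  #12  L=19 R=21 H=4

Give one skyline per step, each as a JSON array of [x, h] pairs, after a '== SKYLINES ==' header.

== SKYLINES ==
[[37,4],[39,0]]
[[23,9],[37,4],[39,0]]
[[23,9],[37,4],[39,0]]
[[19,7],[23,9],[37,4],[39,0]]
[[19,7],[23,18],[25,9],[37,4],[39,0]]
[[19,7],[23,18],[25,9],[37,4],[38,7],[50,0]]
[[19,7],[23,18],[25,12],[27,9],[37,4],[38,7],[50,0]]
[[19,7],[23,18],[25,12],[27,9],[37,4],[38,7],[50,0]]
[[19,7],[23,18],[25,12],[27,9],[37,4],[38,7],[50,0]]
[[19,7],[23,18],[25,12],[27,9],[37,4],[38,7],[50,0]]
[[19,7],[23,18],[25,12],[27,9],[37,4],[38,7],[50,0]]
[[19,7],[23,18],[25,12],[27,9],[37,4],[38,7],[50,0]]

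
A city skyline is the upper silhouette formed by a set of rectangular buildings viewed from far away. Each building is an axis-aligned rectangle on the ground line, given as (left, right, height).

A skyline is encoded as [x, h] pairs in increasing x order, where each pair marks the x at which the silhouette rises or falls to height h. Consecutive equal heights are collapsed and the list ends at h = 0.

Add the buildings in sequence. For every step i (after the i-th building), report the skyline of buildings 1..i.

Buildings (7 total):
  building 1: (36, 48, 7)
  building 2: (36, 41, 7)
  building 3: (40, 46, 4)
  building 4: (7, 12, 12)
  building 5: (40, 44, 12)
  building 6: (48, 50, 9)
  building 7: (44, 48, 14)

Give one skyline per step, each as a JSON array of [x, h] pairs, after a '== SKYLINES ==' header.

== SKYLINES ==
[[36,7],[48,0]]
[[36,7],[48,0]]
[[36,7],[48,0]]
[[7,12],[12,0],[36,7],[48,0]]
[[7,12],[12,0],[36,7],[40,12],[44,7],[48,0]]
[[7,12],[12,0],[36,7],[40,12],[44,7],[48,9],[50,0]]
[[7,12],[12,0],[36,7],[40,12],[44,14],[48,9],[50,0]]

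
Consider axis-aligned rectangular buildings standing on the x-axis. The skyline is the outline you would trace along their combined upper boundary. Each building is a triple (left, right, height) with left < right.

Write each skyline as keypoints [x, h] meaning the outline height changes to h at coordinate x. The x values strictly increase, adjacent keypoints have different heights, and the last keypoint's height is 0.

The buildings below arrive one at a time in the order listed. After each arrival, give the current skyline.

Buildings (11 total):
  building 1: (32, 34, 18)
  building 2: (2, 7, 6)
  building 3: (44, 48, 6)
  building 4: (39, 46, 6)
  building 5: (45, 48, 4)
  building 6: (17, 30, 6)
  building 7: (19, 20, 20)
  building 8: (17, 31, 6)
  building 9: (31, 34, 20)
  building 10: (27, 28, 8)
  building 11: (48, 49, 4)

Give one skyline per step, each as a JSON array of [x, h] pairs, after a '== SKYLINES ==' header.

== SKYLINES ==
[[32,18],[34,0]]
[[2,6],[7,0],[32,18],[34,0]]
[[2,6],[7,0],[32,18],[34,0],[44,6],[48,0]]
[[2,6],[7,0],[32,18],[34,0],[39,6],[48,0]]
[[2,6],[7,0],[32,18],[34,0],[39,6],[48,0]]
[[2,6],[7,0],[17,6],[30,0],[32,18],[34,0],[39,6],[48,0]]
[[2,6],[7,0],[17,6],[19,20],[20,6],[30,0],[32,18],[34,0],[39,6],[48,0]]
[[2,6],[7,0],[17,6],[19,20],[20,6],[31,0],[32,18],[34,0],[39,6],[48,0]]
[[2,6],[7,0],[17,6],[19,20],[20,6],[31,20],[34,0],[39,6],[48,0]]
[[2,6],[7,0],[17,6],[19,20],[20,6],[27,8],[28,6],[31,20],[34,0],[39,6],[48,0]]
[[2,6],[7,0],[17,6],[19,20],[20,6],[27,8],[28,6],[31,20],[34,0],[39,6],[48,4],[49,0]]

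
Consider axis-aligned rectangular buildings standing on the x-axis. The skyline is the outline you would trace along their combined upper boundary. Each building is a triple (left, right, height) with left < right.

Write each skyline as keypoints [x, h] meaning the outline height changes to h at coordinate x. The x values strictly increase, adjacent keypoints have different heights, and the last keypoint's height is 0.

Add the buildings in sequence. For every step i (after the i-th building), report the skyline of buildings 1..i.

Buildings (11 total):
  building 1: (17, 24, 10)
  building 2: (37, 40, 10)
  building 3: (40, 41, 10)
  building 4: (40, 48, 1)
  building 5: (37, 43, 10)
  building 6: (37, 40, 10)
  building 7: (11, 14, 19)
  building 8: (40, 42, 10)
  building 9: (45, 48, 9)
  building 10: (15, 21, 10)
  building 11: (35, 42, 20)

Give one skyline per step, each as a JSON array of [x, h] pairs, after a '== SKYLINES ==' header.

== SKYLINES ==
[[17,10],[24,0]]
[[17,10],[24,0],[37,10],[40,0]]
[[17,10],[24,0],[37,10],[41,0]]
[[17,10],[24,0],[37,10],[41,1],[48,0]]
[[17,10],[24,0],[37,10],[43,1],[48,0]]
[[17,10],[24,0],[37,10],[43,1],[48,0]]
[[11,19],[14,0],[17,10],[24,0],[37,10],[43,1],[48,0]]
[[11,19],[14,0],[17,10],[24,0],[37,10],[43,1],[48,0]]
[[11,19],[14,0],[17,10],[24,0],[37,10],[43,1],[45,9],[48,0]]
[[11,19],[14,0],[15,10],[24,0],[37,10],[43,1],[45,9],[48,0]]
[[11,19],[14,0],[15,10],[24,0],[35,20],[42,10],[43,1],[45,9],[48,0]]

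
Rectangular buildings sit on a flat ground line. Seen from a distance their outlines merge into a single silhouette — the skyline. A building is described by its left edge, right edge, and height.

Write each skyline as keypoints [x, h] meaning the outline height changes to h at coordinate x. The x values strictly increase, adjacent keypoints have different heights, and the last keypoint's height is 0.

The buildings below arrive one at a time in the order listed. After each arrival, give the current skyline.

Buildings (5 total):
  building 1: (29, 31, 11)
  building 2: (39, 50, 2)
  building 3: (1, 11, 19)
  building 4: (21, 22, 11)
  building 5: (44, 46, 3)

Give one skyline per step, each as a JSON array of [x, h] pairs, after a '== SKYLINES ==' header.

== SKYLINES ==
[[29,11],[31,0]]
[[29,11],[31,0],[39,2],[50,0]]
[[1,19],[11,0],[29,11],[31,0],[39,2],[50,0]]
[[1,19],[11,0],[21,11],[22,0],[29,11],[31,0],[39,2],[50,0]]
[[1,19],[11,0],[21,11],[22,0],[29,11],[31,0],[39,2],[44,3],[46,2],[50,0]]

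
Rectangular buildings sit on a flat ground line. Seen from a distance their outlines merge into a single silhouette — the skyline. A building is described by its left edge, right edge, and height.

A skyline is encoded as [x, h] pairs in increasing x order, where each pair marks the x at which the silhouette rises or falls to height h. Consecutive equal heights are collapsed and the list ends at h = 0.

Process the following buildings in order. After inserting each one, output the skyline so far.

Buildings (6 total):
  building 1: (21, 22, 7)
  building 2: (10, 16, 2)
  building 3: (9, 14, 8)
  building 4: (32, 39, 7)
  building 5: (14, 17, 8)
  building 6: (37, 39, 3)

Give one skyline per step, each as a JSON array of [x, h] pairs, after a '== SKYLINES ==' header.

== SKYLINES ==
[[21,7],[22,0]]
[[10,2],[16,0],[21,7],[22,0]]
[[9,8],[14,2],[16,0],[21,7],[22,0]]
[[9,8],[14,2],[16,0],[21,7],[22,0],[32,7],[39,0]]
[[9,8],[17,0],[21,7],[22,0],[32,7],[39,0]]
[[9,8],[17,0],[21,7],[22,0],[32,7],[39,0]]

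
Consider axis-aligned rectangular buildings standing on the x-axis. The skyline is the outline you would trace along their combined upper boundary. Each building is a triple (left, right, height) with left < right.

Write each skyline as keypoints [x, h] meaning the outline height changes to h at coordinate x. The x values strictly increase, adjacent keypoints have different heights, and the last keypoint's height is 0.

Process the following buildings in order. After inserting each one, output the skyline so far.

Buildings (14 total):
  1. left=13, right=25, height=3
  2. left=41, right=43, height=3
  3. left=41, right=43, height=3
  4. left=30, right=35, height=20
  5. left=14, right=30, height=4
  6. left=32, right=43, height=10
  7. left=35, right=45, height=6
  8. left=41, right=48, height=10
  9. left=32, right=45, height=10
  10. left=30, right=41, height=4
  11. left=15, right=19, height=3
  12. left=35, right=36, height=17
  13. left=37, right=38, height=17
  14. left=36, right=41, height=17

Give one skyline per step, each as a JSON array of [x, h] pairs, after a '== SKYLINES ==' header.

== SKYLINES ==
[[13,3],[25,0]]
[[13,3],[25,0],[41,3],[43,0]]
[[13,3],[25,0],[41,3],[43,0]]
[[13,3],[25,0],[30,20],[35,0],[41,3],[43,0]]
[[13,3],[14,4],[30,20],[35,0],[41,3],[43,0]]
[[13,3],[14,4],[30,20],[35,10],[43,0]]
[[13,3],[14,4],[30,20],[35,10],[43,6],[45,0]]
[[13,3],[14,4],[30,20],[35,10],[48,0]]
[[13,3],[14,4],[30,20],[35,10],[48,0]]
[[13,3],[14,4],[30,20],[35,10],[48,0]]
[[13,3],[14,4],[30,20],[35,10],[48,0]]
[[13,3],[14,4],[30,20],[35,17],[36,10],[48,0]]
[[13,3],[14,4],[30,20],[35,17],[36,10],[37,17],[38,10],[48,0]]
[[13,3],[14,4],[30,20],[35,17],[41,10],[48,0]]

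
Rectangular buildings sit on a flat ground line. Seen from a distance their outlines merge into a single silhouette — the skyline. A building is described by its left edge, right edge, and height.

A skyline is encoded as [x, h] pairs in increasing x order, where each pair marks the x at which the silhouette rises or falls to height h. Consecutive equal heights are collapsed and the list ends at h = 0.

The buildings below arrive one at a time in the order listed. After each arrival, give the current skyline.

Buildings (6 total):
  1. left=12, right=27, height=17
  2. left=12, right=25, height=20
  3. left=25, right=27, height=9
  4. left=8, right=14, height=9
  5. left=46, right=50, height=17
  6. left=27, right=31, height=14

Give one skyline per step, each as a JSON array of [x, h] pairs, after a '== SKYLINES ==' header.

== SKYLINES ==
[[12,17],[27,0]]
[[12,20],[25,17],[27,0]]
[[12,20],[25,17],[27,0]]
[[8,9],[12,20],[25,17],[27,0]]
[[8,9],[12,20],[25,17],[27,0],[46,17],[50,0]]
[[8,9],[12,20],[25,17],[27,14],[31,0],[46,17],[50,0]]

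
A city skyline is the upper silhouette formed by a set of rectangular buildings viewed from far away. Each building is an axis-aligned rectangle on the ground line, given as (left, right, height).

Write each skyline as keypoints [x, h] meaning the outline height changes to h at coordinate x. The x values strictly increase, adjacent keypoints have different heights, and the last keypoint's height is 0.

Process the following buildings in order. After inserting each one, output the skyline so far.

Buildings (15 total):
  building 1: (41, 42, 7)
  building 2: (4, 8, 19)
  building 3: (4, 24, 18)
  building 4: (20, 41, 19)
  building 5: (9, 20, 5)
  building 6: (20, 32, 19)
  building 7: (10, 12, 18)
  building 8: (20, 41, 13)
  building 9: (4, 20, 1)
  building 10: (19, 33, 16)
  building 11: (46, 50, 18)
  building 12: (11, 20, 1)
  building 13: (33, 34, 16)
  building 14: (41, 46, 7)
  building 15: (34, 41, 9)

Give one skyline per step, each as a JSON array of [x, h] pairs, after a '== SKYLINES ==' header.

== SKYLINES ==
[[41,7],[42,0]]
[[4,19],[8,0],[41,7],[42,0]]
[[4,19],[8,18],[24,0],[41,7],[42,0]]
[[4,19],[8,18],[20,19],[41,7],[42,0]]
[[4,19],[8,18],[20,19],[41,7],[42,0]]
[[4,19],[8,18],[20,19],[41,7],[42,0]]
[[4,19],[8,18],[20,19],[41,7],[42,0]]
[[4,19],[8,18],[20,19],[41,7],[42,0]]
[[4,19],[8,18],[20,19],[41,7],[42,0]]
[[4,19],[8,18],[20,19],[41,7],[42,0]]
[[4,19],[8,18],[20,19],[41,7],[42,0],[46,18],[50,0]]
[[4,19],[8,18],[20,19],[41,7],[42,0],[46,18],[50,0]]
[[4,19],[8,18],[20,19],[41,7],[42,0],[46,18],[50,0]]
[[4,19],[8,18],[20,19],[41,7],[46,18],[50,0]]
[[4,19],[8,18],[20,19],[41,7],[46,18],[50,0]]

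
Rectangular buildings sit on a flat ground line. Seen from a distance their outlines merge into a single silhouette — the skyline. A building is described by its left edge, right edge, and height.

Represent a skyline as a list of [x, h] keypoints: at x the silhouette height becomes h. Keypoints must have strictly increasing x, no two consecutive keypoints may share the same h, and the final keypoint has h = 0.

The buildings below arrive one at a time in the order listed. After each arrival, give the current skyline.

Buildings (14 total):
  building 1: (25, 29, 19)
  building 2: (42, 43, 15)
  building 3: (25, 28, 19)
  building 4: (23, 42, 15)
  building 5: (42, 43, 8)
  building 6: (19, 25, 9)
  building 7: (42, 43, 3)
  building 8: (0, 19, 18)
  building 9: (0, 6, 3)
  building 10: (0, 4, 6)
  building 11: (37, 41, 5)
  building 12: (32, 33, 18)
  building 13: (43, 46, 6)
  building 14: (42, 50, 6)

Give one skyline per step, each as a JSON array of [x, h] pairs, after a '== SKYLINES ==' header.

== SKYLINES ==
[[25,19],[29,0]]
[[25,19],[29,0],[42,15],[43,0]]
[[25,19],[29,0],[42,15],[43,0]]
[[23,15],[25,19],[29,15],[43,0]]
[[23,15],[25,19],[29,15],[43,0]]
[[19,9],[23,15],[25,19],[29,15],[43,0]]
[[19,9],[23,15],[25,19],[29,15],[43,0]]
[[0,18],[19,9],[23,15],[25,19],[29,15],[43,0]]
[[0,18],[19,9],[23,15],[25,19],[29,15],[43,0]]
[[0,18],[19,9],[23,15],[25,19],[29,15],[43,0]]
[[0,18],[19,9],[23,15],[25,19],[29,15],[43,0]]
[[0,18],[19,9],[23,15],[25,19],[29,15],[32,18],[33,15],[43,0]]
[[0,18],[19,9],[23,15],[25,19],[29,15],[32,18],[33,15],[43,6],[46,0]]
[[0,18],[19,9],[23,15],[25,19],[29,15],[32,18],[33,15],[43,6],[50,0]]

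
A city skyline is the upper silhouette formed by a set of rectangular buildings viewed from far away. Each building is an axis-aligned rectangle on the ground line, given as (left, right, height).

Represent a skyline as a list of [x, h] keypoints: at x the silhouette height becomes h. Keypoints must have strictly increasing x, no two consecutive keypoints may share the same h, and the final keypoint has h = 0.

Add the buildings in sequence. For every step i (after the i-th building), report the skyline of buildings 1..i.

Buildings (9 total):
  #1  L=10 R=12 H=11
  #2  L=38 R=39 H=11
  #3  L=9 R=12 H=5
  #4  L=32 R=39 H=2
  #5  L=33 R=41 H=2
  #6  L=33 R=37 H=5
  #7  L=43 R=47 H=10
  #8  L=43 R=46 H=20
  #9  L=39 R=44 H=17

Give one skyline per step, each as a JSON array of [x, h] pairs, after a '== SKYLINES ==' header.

== SKYLINES ==
[[10,11],[12,0]]
[[10,11],[12,0],[38,11],[39,0]]
[[9,5],[10,11],[12,0],[38,11],[39,0]]
[[9,5],[10,11],[12,0],[32,2],[38,11],[39,0]]
[[9,5],[10,11],[12,0],[32,2],[38,11],[39,2],[41,0]]
[[9,5],[10,11],[12,0],[32,2],[33,5],[37,2],[38,11],[39,2],[41,0]]
[[9,5],[10,11],[12,0],[32,2],[33,5],[37,2],[38,11],[39,2],[41,0],[43,10],[47,0]]
[[9,5],[10,11],[12,0],[32,2],[33,5],[37,2],[38,11],[39,2],[41,0],[43,20],[46,10],[47,0]]
[[9,5],[10,11],[12,0],[32,2],[33,5],[37,2],[38,11],[39,17],[43,20],[46,10],[47,0]]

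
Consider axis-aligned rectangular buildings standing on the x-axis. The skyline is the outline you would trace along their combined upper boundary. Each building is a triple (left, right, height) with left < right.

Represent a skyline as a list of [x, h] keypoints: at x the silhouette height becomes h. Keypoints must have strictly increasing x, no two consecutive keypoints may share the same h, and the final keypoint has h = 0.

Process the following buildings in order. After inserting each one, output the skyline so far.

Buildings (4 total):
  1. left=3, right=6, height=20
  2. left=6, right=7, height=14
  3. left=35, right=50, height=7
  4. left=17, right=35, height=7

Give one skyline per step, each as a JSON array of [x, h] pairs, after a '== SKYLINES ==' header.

== SKYLINES ==
[[3,20],[6,0]]
[[3,20],[6,14],[7,0]]
[[3,20],[6,14],[7,0],[35,7],[50,0]]
[[3,20],[6,14],[7,0],[17,7],[50,0]]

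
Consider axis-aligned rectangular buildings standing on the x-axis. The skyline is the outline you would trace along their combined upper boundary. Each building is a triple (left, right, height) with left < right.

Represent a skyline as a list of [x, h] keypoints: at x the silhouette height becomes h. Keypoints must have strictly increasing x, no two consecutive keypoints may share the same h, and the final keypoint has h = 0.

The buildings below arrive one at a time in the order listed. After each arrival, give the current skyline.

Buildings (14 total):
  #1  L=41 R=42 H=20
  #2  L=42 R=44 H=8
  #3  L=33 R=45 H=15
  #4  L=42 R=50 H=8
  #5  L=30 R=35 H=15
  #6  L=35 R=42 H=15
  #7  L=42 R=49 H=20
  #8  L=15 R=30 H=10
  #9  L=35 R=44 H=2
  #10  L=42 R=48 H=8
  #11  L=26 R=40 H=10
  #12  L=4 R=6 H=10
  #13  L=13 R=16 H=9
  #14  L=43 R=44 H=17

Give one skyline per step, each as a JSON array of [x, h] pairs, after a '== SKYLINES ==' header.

== SKYLINES ==
[[41,20],[42,0]]
[[41,20],[42,8],[44,0]]
[[33,15],[41,20],[42,15],[45,0]]
[[33,15],[41,20],[42,15],[45,8],[50,0]]
[[30,15],[41,20],[42,15],[45,8],[50,0]]
[[30,15],[41,20],[42,15],[45,8],[50,0]]
[[30,15],[41,20],[49,8],[50,0]]
[[15,10],[30,15],[41,20],[49,8],[50,0]]
[[15,10],[30,15],[41,20],[49,8],[50,0]]
[[15,10],[30,15],[41,20],[49,8],[50,0]]
[[15,10],[30,15],[41,20],[49,8],[50,0]]
[[4,10],[6,0],[15,10],[30,15],[41,20],[49,8],[50,0]]
[[4,10],[6,0],[13,9],[15,10],[30,15],[41,20],[49,8],[50,0]]
[[4,10],[6,0],[13,9],[15,10],[30,15],[41,20],[49,8],[50,0]]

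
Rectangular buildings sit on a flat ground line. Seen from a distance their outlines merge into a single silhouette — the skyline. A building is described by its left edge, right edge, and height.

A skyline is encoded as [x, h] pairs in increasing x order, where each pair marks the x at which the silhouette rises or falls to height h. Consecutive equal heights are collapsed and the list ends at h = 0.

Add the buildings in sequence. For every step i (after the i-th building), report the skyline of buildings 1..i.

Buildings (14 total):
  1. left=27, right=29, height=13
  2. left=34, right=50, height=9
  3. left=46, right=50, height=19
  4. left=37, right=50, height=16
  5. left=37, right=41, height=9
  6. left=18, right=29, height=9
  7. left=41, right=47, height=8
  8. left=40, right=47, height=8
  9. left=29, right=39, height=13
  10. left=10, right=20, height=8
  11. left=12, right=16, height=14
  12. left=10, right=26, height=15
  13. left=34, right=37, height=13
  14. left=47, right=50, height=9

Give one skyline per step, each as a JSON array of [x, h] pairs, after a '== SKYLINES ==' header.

== SKYLINES ==
[[27,13],[29,0]]
[[27,13],[29,0],[34,9],[50,0]]
[[27,13],[29,0],[34,9],[46,19],[50,0]]
[[27,13],[29,0],[34,9],[37,16],[46,19],[50,0]]
[[27,13],[29,0],[34,9],[37,16],[46,19],[50,0]]
[[18,9],[27,13],[29,0],[34,9],[37,16],[46,19],[50,0]]
[[18,9],[27,13],[29,0],[34,9],[37,16],[46,19],[50,0]]
[[18,9],[27,13],[29,0],[34,9],[37,16],[46,19],[50,0]]
[[18,9],[27,13],[37,16],[46,19],[50,0]]
[[10,8],[18,9],[27,13],[37,16],[46,19],[50,0]]
[[10,8],[12,14],[16,8],[18,9],[27,13],[37,16],[46,19],[50,0]]
[[10,15],[26,9],[27,13],[37,16],[46,19],[50,0]]
[[10,15],[26,9],[27,13],[37,16],[46,19],[50,0]]
[[10,15],[26,9],[27,13],[37,16],[46,19],[50,0]]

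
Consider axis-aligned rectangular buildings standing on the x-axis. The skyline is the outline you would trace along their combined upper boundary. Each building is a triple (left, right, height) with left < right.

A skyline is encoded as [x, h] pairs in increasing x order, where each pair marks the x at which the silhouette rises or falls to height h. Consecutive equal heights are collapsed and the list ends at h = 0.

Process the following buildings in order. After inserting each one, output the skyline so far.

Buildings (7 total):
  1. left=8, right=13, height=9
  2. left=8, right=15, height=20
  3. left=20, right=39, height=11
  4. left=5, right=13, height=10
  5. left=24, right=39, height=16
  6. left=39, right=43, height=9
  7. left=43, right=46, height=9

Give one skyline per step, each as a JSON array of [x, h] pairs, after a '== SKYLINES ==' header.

== SKYLINES ==
[[8,9],[13,0]]
[[8,20],[15,0]]
[[8,20],[15,0],[20,11],[39,0]]
[[5,10],[8,20],[15,0],[20,11],[39,0]]
[[5,10],[8,20],[15,0],[20,11],[24,16],[39,0]]
[[5,10],[8,20],[15,0],[20,11],[24,16],[39,9],[43,0]]
[[5,10],[8,20],[15,0],[20,11],[24,16],[39,9],[46,0]]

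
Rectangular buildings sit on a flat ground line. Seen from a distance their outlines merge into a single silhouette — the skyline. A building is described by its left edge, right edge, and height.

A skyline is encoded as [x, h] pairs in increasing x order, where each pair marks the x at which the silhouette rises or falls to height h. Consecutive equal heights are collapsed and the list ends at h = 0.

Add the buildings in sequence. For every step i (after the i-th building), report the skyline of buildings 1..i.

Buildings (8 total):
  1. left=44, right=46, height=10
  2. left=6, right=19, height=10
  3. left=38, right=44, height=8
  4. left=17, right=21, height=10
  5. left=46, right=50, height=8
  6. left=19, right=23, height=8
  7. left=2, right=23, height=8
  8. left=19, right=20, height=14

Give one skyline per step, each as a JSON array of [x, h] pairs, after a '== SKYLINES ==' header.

== SKYLINES ==
[[44,10],[46,0]]
[[6,10],[19,0],[44,10],[46,0]]
[[6,10],[19,0],[38,8],[44,10],[46,0]]
[[6,10],[21,0],[38,8],[44,10],[46,0]]
[[6,10],[21,0],[38,8],[44,10],[46,8],[50,0]]
[[6,10],[21,8],[23,0],[38,8],[44,10],[46,8],[50,0]]
[[2,8],[6,10],[21,8],[23,0],[38,8],[44,10],[46,8],[50,0]]
[[2,8],[6,10],[19,14],[20,10],[21,8],[23,0],[38,8],[44,10],[46,8],[50,0]]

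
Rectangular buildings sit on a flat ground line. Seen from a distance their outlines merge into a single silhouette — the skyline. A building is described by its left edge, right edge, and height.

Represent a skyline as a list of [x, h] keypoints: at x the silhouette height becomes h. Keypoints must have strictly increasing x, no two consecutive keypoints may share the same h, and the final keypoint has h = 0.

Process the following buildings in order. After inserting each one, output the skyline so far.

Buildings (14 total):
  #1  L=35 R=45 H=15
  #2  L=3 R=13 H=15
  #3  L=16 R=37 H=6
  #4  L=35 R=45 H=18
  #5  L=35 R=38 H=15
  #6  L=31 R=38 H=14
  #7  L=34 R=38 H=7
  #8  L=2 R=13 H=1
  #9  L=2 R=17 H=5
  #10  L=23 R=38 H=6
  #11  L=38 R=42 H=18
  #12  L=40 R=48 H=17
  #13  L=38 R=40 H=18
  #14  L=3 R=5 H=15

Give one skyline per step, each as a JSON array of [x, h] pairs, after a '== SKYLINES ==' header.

== SKYLINES ==
[[35,15],[45,0]]
[[3,15],[13,0],[35,15],[45,0]]
[[3,15],[13,0],[16,6],[35,15],[45,0]]
[[3,15],[13,0],[16,6],[35,18],[45,0]]
[[3,15],[13,0],[16,6],[35,18],[45,0]]
[[3,15],[13,0],[16,6],[31,14],[35,18],[45,0]]
[[3,15],[13,0],[16,6],[31,14],[35,18],[45,0]]
[[2,1],[3,15],[13,0],[16,6],[31,14],[35,18],[45,0]]
[[2,5],[3,15],[13,5],[16,6],[31,14],[35,18],[45,0]]
[[2,5],[3,15],[13,5],[16,6],[31,14],[35,18],[45,0]]
[[2,5],[3,15],[13,5],[16,6],[31,14],[35,18],[45,0]]
[[2,5],[3,15],[13,5],[16,6],[31,14],[35,18],[45,17],[48,0]]
[[2,5],[3,15],[13,5],[16,6],[31,14],[35,18],[45,17],[48,0]]
[[2,5],[3,15],[13,5],[16,6],[31,14],[35,18],[45,17],[48,0]]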